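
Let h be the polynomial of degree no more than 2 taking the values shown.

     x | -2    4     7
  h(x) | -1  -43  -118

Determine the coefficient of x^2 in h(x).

-2

Write h(x) = ax^2 + bx + c. Substituting each data point gives a linear system:
  4a - 2b + c = -1
  16a + 4b + c = -43
  49a + 7b + c = -118
Solving the system yields a = -2, b = -3, c = 1.
So h(x) = -2x² - 3x + 1.
The leading coefficient is -2.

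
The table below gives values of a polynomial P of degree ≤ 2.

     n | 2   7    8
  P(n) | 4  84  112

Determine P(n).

P(n) = 2n^2 - 2n

Write P(n) = an^2 + bn + c. Substituting each data point gives a linear system:
  4a + 2b + c = 4
  49a + 7b + c = 84
  64a + 8b + c = 112
Solving the system yields a = 2, b = -2, c = 0.
So P(n) = 2n^2 - 2n.
Check: P(8) = 112. ✓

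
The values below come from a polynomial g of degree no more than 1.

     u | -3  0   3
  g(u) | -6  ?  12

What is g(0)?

The 2 known points determine the degree-1 polynomial uniquely.
Write g(u) = au + b. Substituting each data point gives a linear system:
  -3a + b = -6
  3a + b = 12
Solving the system yields a = 3, b = 3.
So g(u) = 3u + 3.
Then g(0) = 3.

3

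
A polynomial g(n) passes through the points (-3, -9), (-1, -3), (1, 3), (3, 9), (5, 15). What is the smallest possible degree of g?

Forward differences of the values at n = -3, -1, 1, 3, 5:
  g  : -9  -3  3  9  15
  Δ  : 6  6  6  6
  Δ^2: 0  0  0
  Δ^3: 0  0
  Δ^4: 0
The first differences are constant (6) and nonzero, while all higher differences vanish, so the minimal degree is 1.

1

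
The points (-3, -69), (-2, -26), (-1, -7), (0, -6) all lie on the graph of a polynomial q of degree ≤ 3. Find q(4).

Forward differences of the values at x = -3, -2, -1, 0:
  q  : -69  -26  -7  -6
  Δ  : 43  19  1
  Δ^2: -24  -18
  Δ^3: 6
The third differences are constant, confirming degree 3.
Interpolating (Newton forward form) and evaluating at x = 4 gives q(4) = -62.

-62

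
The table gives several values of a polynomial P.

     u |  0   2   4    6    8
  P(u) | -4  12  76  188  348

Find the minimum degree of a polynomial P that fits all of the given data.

Forward differences of the values at u = 0, 2, 4, 6, 8:
  P  : -4  12  76  188  348
  Δ  : 16  64  112  160
  Δ^2: 48  48  48
  Δ^3: 0  0
  Δ^4: 0
The second differences are constant (48) and nonzero, while all higher differences vanish, so the minimal degree is 2.

2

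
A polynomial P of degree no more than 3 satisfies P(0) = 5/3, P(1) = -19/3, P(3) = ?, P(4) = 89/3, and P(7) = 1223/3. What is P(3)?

The 4 known points determine the degree-3 polynomial uniquely.
Write P(u) = au^3 + bu^2 + cu + d. Substituting each data point gives a linear system:
  d = 5/3
  a + b + c + d = -19/3
  64a + 16b + 4c + d = 89/3
  343a + 49b + 7c + d = 1223/3
Solving the system yields a = 2, b = -5, c = -5, d = 5/3.
So P(u) = 2u³ - 5u² - 5u + 5/3.
Then P(3) = -13/3.

-13/3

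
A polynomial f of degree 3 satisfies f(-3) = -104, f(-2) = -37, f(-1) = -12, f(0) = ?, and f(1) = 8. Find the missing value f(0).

The 4 known points determine the degree-3 polynomial uniquely.
Write f(s) = as^3 + bs^2 + cs + d. Substituting each data point gives a linear system:
  -27a + 9b - 3c + d = -104
  -8a + 4b - 2c + d = -37
  -a + b - c + d = -12
  a + b + c + d = 8
Solving the system yields a = 4, b = 3, c = 6, d = -5.
So f(s) = 4s^3 + 3s^2 + 6s - 5.
Then f(0) = -5.

-5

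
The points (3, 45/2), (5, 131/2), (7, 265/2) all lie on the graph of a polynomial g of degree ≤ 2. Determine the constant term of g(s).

Write g(s) = as^2 + bs + c. Substituting each data point gives a linear system:
  9a + 3b + c = 45/2
  25a + 5b + c = 131/2
  49a + 7b + c = 265/2
Solving the system yields a = 3, b = -5/2, c = 3.
So g(s) = 3s^2 - (5/2)s + 3.
The constant term is 3.

3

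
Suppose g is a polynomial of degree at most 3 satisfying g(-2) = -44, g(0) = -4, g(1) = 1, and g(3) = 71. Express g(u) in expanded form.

g(u) = 3u^3 - 2u^2 + 4u - 4

Using the Lagrange interpolation formula with nodes -2, 0, 1, 3:
  L_0(u) = u(u - 1)(u - 3) / -30
  L_1(u) = (u + 2)(u - 1)(u - 3) / 6
  L_2(u) = (u + 2)u(u - 3) / -6
  L_3(u) = (u + 2)u(u - 1) / 30
Then g(u) = -44·L_0(u) - 4·L_1(u) + 1·L_2(u) + 71·L_3(u).
Expanding and collecting terms gives g(u) = 3u³ - 2u² + 4u - 4.
Check: g(0) = -4. ✓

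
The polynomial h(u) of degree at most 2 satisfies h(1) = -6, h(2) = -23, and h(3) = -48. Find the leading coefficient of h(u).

Write h(u) = au^2 + bu + c. Substituting each data point gives a linear system:
  a + b + c = -6
  4a + 2b + c = -23
  9a + 3b + c = -48
Solving the system yields a = -4, b = -5, c = 3.
So h(u) = -4u^2 - 5u + 3.
The leading coefficient is -4.

-4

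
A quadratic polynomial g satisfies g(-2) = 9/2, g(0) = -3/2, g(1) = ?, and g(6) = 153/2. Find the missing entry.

3/2

The 3 known points determine the degree-2 polynomial uniquely.
Write g(n) = an^2 + bn + c. Substituting each data point gives a linear system:
  4a - 2b + c = 9/2
  c = -3/2
  36a + 6b + c = 153/2
Solving the system yields a = 2, b = 1, c = -3/2.
So g(n) = 2n^2 + n - 3/2.
Then g(1) = 3/2.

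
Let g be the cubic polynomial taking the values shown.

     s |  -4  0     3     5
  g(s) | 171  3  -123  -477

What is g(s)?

Write g(s) = as^3 + bs^2 + cs + d. Substituting each data point gives a linear system:
  -64a + 16b - 4c + d = 171
  d = 3
  27a + 9b + 3c + d = -123
  125a + 25b + 5c + d = -477
Solving the system yields a = -3, b = -3, c = -6, d = 3.
So g(s) = -3s^3 - 3s^2 - 6s + 3.
Check: g(0) = 3. ✓

g(s) = -3s^3 - 3s^2 - 6s + 3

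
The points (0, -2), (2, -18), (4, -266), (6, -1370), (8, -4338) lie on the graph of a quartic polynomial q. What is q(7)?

-2543

Using the Lagrange interpolation formula with nodes 0, 2, 4, 6, 8:
  L_0(n) = (n - 2)(n - 4)(n - 6)(n - 8) / 384
  L_1(n) = n(n - 4)(n - 6)(n - 8) / -96
  L_2(n) = n(n - 2)(n - 6)(n - 8) / 64
  L_3(n) = n(n - 2)(n - 4)(n - 8) / -96
  L_4(n) = n(n - 2)(n - 4)(n - 6) / 384
Then q(n) = -2·L_0(n) - 18·L_1(n) - 266·L_2(n) - 1370·L_3(n) - 4338·L_4(n).
Expanding and collecting terms gives q(n) = -n^4 - n^3 + 5n^2 - 6n - 2.
Evaluating at n = 7: q(7) = -2543.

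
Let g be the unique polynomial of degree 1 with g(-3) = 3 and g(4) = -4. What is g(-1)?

Using the Lagrange interpolation formula with nodes -3, 4:
  L_0(s) = (s - 4) / -7
  L_1(s) = (s + 3) / 7
Then g(s) = 3·L_0(s) - 4·L_1(s).
Expanding and collecting terms gives g(s) = -s.
Evaluating at s = -1: g(-1) = 1.

1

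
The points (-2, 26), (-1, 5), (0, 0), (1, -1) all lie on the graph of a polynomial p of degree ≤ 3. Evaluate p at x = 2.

Write p(x) = ax^3 + bx^2 + cx + d. Substituting each data point gives a linear system:
  -8a + 4b - 2c + d = 26
  -a + b - c + d = 5
  d = 0
  a + b + c + d = -1
Solving the system yields a = -2, b = 2, c = -1, d = 0.
So p(x) = -2x^3 + 2x^2 - x.
Then p(2) = -10.

-10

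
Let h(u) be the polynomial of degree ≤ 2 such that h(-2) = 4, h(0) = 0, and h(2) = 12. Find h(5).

60

Forward differences of the values at u = -2, 0, 2:
  h  : 4  0  12
  Δ  : -4  12
  Δ^2: 16
The second differences are constant, confirming degree 2.
Interpolating (Newton forward form) and evaluating at u = 5 gives h(5) = 60.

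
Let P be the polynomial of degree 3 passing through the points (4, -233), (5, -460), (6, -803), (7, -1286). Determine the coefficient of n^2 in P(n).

2

Write P(n) = an^3 + bn^2 + cn + d. Substituting each data point gives a linear system:
  64a + 16b + 4c + d = -233
  125a + 25b + 5c + d = -460
  216a + 36b + 6c + d = -803
  343a + 49b + 7c + d = -1286
Solving the system yields a = -4, b = 2, c = -1, d = -5.
So P(n) = -4n^3 + 2n^2 - n - 5.
The coefficient of n^2 is 2.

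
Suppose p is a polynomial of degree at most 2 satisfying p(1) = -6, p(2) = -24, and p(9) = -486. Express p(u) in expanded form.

p(u) = -6u^2

Write p(u) = au^2 + bu + c. Substituting each data point gives a linear system:
  a + b + c = -6
  4a + 2b + c = -24
  81a + 9b + c = -486
Solving the system yields a = -6, b = 0, c = 0.
So p(u) = -6u^2.
Check: p(9) = -486. ✓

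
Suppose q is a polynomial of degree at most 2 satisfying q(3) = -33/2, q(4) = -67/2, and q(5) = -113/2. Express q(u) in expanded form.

q(u) = -3u^2 + 4u - 3/2

Write q(u) = au^2 + bu + c. Substituting each data point gives a linear system:
  9a + 3b + c = -33/2
  16a + 4b + c = -67/2
  25a + 5b + c = -113/2
Solving the system yields a = -3, b = 4, c = -3/2.
So q(u) = -3u² + 4u - 3/2.
Check: q(5) = -113/2. ✓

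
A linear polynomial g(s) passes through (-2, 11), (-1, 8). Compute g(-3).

Using the Lagrange interpolation formula with nodes -2, -1:
  L_0(s) = (s + 1) / -1
  L_1(s) = (s + 2) / 1
Then g(s) = 11·L_0(s) + 8·L_1(s).
Expanding and collecting terms gives g(s) = -3s + 5.
Evaluating at s = -3: g(-3) = 14.

14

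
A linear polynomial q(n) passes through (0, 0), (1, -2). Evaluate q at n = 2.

Write q(n) = an + b. Substituting each data point gives a linear system:
  b = 0
  a + b = -2
Solving the system yields a = -2, b = 0.
So q(n) = -2n.
Then q(2) = -4.

-4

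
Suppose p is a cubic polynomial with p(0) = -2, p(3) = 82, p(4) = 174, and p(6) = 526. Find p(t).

p(t) = 2t^3 + 2t^2 + 4t - 2

Write p(t) = at^3 + bt^2 + ct + d. Substituting each data point gives a linear system:
  d = -2
  27a + 9b + 3c + d = 82
  64a + 16b + 4c + d = 174
  216a + 36b + 6c + d = 526
Solving the system yields a = 2, b = 2, c = 4, d = -2.
So p(t) = 2t³ + 2t² + 4t - 2.
Check: p(6) = 526. ✓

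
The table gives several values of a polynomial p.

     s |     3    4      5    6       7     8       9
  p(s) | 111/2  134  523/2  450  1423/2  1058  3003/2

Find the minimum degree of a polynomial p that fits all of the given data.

3

Forward differences of the values at s = 3, 4, 5, 6, 7, 8, 9:
  p  : 111/2  134  523/2  450  1423/2  1058  3003/2
  Δ  : 157/2  255/2  377/2  523/2  693/2  887/2
  Δ^2: 49  61  73  85  97
  Δ^3: 12  12  12  12
  Δ^4: 0  0  0
  Δ^5: 0  0
  Δ^6: 0
The third differences are constant (12) and nonzero, while all higher differences vanish, so the minimal degree is 3.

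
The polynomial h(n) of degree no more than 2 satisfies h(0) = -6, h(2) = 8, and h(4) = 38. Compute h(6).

84

Using the Lagrange interpolation formula with nodes 0, 2, 4:
  L_0(n) = (n - 2)(n - 4) / 8
  L_1(n) = n(n - 4) / -4
  L_2(n) = n(n - 2) / 8
Then h(n) = -6·L_0(n) + 8·L_1(n) + 38·L_2(n).
Expanding and collecting terms gives h(n) = 2n² + 3n - 6.
Evaluating at n = 6: h(6) = 84.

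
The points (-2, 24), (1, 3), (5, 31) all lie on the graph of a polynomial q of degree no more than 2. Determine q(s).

q(s) = 2s^2 - 5s + 6

Write q(s) = as^2 + bs + c. Substituting each data point gives a linear system:
  4a - 2b + c = 24
  a + b + c = 3
  25a + 5b + c = 31
Solving the system yields a = 2, b = -5, c = 6.
So q(s) = 2s² - 5s + 6.
Check: q(-2) = 24. ✓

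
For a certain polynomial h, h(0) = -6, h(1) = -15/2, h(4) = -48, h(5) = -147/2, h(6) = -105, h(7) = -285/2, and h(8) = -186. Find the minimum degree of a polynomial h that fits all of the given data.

Divided differences on the nodes 0, 1, 4, 5, 6, 7, 8:
  order 0: -6  -15/2  -48  -147/2  -105  -285/2  -186
  order 1: -3/2  -27/2  -51/2  -63/2  -75/2  -87/2
  order 2: -3  -3  -3  -3  -3
  order 3: 0  0  0  0
  order 4: 0  0  0
  order 5: 0  0
  order 6: 0
The order-2 divided differences are all -3 (nonzero) and every higher order vanishes, so the data lies on a polynomial of degree exactly 2.

2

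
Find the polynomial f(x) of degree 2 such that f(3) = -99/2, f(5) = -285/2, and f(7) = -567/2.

f(x) = -6x^2 + (3/2)x

Write f(x) = ax^2 + bx + c. Substituting each data point gives a linear system:
  9a + 3b + c = -99/2
  25a + 5b + c = -285/2
  49a + 7b + c = -567/2
Solving the system yields a = -6, b = 3/2, c = 0.
So f(x) = -6x² + (3/2)x.
Check: f(5) = -285/2. ✓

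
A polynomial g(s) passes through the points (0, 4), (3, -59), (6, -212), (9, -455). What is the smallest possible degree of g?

2

Forward differences of the values at s = 0, 3, 6, 9:
  g  : 4  -59  -212  -455
  Δ  : -63  -153  -243
  Δ^2: -90  -90
  Δ^3: 0
The second differences are constant (-90) and nonzero, while all higher differences vanish, so the minimal degree is 2.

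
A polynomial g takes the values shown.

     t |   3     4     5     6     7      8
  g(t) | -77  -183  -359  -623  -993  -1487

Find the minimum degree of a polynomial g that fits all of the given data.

3

Forward differences of the values at t = 3, 4, 5, 6, 7, 8:
  g  : -77  -183  -359  -623  -993  -1487
  Δ  : -106  -176  -264  -370  -494
  Δ^2: -70  -88  -106  -124
  Δ^3: -18  -18  -18
  Δ^4: 0  0
  Δ^5: 0
The third differences are constant (-18) and nonzero, while all higher differences vanish, so the minimal degree is 3.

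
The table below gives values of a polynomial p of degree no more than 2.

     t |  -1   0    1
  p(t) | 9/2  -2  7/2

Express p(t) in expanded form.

p(t) = 6t^2 - (1/2)t - 2

Write p(t) = at^2 + bt + c. Substituting each data point gives a linear system:
  a - b + c = 9/2
  c = -2
  a + b + c = 7/2
Solving the system yields a = 6, b = -1/2, c = -2.
So p(t) = 6t^2 - (1/2)t - 2.
Check: p(1) = 7/2. ✓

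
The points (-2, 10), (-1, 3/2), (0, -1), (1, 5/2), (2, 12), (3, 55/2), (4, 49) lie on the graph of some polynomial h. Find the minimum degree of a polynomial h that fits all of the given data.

Forward differences of the values at x = -2, -1, 0, 1, 2, 3, 4:
  h  : 10  3/2  -1  5/2  12  55/2  49
  Δ  : -17/2  -5/2  7/2  19/2  31/2  43/2
  Δ^2: 6  6  6  6  6
  Δ^3: 0  0  0  0
  Δ^4: 0  0  0
  Δ^5: 0  0
  Δ^6: 0
The second differences are constant (6) and nonzero, while all higher differences vanish, so the minimal degree is 2.

2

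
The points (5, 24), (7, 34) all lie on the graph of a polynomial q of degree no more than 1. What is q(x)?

Write q(x) = ax + b. Substituting each data point gives a linear system:
  5a + b = 24
  7a + b = 34
Solving the system yields a = 5, b = -1.
So q(x) = 5x - 1.
Check: q(5) = 24. ✓

q(x) = 5x - 1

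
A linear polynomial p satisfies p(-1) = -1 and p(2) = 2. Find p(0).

Write p(s) = as + b. Substituting each data point gives a linear system:
  -a + b = -1
  2a + b = 2
Solving the system yields a = 1, b = 0.
So p(s) = s.
Then p(0) = 0.

0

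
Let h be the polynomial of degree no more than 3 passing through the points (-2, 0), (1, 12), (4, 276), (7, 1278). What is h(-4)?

Write h(s) = as^3 + bs^2 + cs + d. Substituting each data point gives a linear system:
  -8a + 4b - 2c + d = 0
  a + b + c + d = 12
  64a + 16b + 4c + d = 276
  343a + 49b + 7c + d = 1278
Solving the system yields a = 3, b = 5, c = 0, d = 4.
So h(s) = 3s^3 + 5s^2 + 4.
Then h(-4) = -108.

-108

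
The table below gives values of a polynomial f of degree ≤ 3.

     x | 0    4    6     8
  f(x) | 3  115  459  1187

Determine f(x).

Write f(x) = ax^3 + bx^2 + cx + d. Substituting each data point gives a linear system:
  d = 3
  64a + 16b + 4c + d = 115
  216a + 36b + 6c + d = 459
  512a + 64b + 8c + d = 1187
Solving the system yields a = 3, b = -6, c = 4, d = 3.
So f(x) = 3x³ - 6x² + 4x + 3.
Check: f(8) = 1187. ✓

f(x) = 3x^3 - 6x^2 + 4x + 3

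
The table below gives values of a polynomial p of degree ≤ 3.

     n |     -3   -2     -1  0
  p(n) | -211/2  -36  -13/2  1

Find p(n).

p(n) = 3n^3 - 2n^2 + (5/2)n + 1

Using the Lagrange interpolation formula with nodes -3, -2, -1, 0:
  L_0(n) = (n + 2)(n + 1)n / -6
  L_1(n) = (n + 3)(n + 1)n / 2
  L_2(n) = (n + 3)(n + 2)n / -2
  L_3(n) = (n + 3)(n + 2)(n + 1) / 6
Then p(n) = -211/2·L_0(n) - 36·L_1(n) - 13/2·L_2(n) + 1·L_3(n).
Expanding and collecting terms gives p(n) = 3n³ - 2n² + (5/2)n + 1.
Check: p(-2) = -36. ✓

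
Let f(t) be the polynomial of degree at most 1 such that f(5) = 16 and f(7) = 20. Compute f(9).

Write f(t) = at + b. Substituting each data point gives a linear system:
  5a + b = 16
  7a + b = 20
Solving the system yields a = 2, b = 6.
So f(t) = 2t + 6.
Then f(9) = 24.

24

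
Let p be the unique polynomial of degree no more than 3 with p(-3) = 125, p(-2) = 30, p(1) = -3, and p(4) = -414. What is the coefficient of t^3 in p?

Write p(t) = at^3 + bt^2 + ct + d. Substituting each data point gives a linear system:
  -27a + 9b - 3c + d = 125
  -8a + 4b - 2c + d = 30
  a + b + c + d = -3
  64a + 16b + 4c + d = -414
Solving the system yields a = -6, b = -3, c = 4, d = 2.
So p(t) = -6t^3 - 3t^2 + 4t + 2.
The leading coefficient is -6.

-6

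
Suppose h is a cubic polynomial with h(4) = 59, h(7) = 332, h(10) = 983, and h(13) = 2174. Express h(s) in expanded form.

h(s) = s^3 - 2s + 3

Write h(s) = as^3 + bs^2 + cs + d. Substituting each data point gives a linear system:
  64a + 16b + 4c + d = 59
  343a + 49b + 7c + d = 332
  1000a + 100b + 10c + d = 983
  2197a + 169b + 13c + d = 2174
Solving the system yields a = 1, b = 0, c = -2, d = 3.
So h(s) = s^3 - 2s + 3.
Check: h(4) = 59. ✓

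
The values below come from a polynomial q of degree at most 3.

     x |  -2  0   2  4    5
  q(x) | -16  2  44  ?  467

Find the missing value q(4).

254

The 4 known points determine the degree-3 polynomial uniquely.
Write q(x) = ax^3 + bx^2 + cx + d. Substituting each data point gives a linear system:
  -8a + 4b - 2c + d = -16
  d = 2
  8a + 4b + 2c + d = 44
  125a + 25b + 5c + d = 467
Solving the system yields a = 3, b = 3, c = 3, d = 2.
So q(x) = 3x^3 + 3x^2 + 3x + 2.
Then q(4) = 254.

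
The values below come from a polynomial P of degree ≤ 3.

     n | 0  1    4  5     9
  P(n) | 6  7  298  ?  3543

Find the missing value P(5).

The 4 known points determine the degree-3 polynomial uniquely.
Write P(n) = an^3 + bn^2 + cn + d. Substituting each data point gives a linear system:
  d = 6
  a + b + c + d = 7
  64a + 16b + 4c + d = 298
  729a + 81b + 9c + d = 3543
Solving the system yields a = 5, b = -1, c = -3, d = 6.
So P(n) = 5n^3 - n^2 - 3n + 6.
Then P(5) = 591.

591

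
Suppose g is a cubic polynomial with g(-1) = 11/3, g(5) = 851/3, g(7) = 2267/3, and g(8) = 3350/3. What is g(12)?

3674

Using the Lagrange interpolation formula with nodes -1, 5, 7, 8:
  L_0(x) = (x - 5)(x - 7)(x - 8) / -432
  L_1(x) = (x + 1)(x - 7)(x - 8) / 36
  L_2(x) = (x + 1)(x - 5)(x - 8) / -16
  L_3(x) = (x + 1)(x - 5)(x - 7) / 27
Then g(x) = 11/3·L_0(x) + 851/3·L_1(x) + 2267/3·L_2(x) + 3350/3·L_3(x).
Expanding and collecting terms gives g(x) = 2x^3 + (5/3)x^2 - 2x + 2.
Evaluating at x = 12: g(12) = 3674.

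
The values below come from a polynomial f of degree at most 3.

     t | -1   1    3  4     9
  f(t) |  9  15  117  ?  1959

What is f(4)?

The 4 known points determine the degree-3 polynomial uniquely.
Write f(t) = at^3 + bt^2 + ct + d. Substituting each data point gives a linear system:
  -a + b - c + d = 9
  a + b + c + d = 15
  27a + 9b + 3c + d = 117
  729a + 81b + 9c + d = 1959
Solving the system yields a = 2, b = 6, c = 1, d = 6.
So f(t) = 2t^3 + 6t^2 + t + 6.
Then f(4) = 234.

234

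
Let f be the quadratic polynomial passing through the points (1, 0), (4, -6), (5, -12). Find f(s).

Write f(s) = as^2 + bs + c. Substituting each data point gives a linear system:
  a + b + c = 0
  16a + 4b + c = -6
  25a + 5b + c = -12
Solving the system yields a = -1, b = 3, c = -2.
So f(s) = -s^2 + 3s - 2.
Check: f(5) = -12. ✓

f(s) = -s^2 + 3s - 2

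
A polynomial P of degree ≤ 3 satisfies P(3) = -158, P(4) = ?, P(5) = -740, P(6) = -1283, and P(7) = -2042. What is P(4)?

-377

On equispaced nodes a degree-3 polynomial has vanishing fourth forward difference, so
  P(3) - 4·P(4) + 6·P(5) - 4·P(6) + P(7) = 0.
Substituting the known values and solving for P(4):
  -4·P(4) = 1508
  P(4) = -377.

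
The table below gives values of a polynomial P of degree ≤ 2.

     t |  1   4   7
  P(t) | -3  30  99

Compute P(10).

204

Forward differences of the values at t = 1, 4, 7:
  P  : -3  30  99
  Δ  : 33  69
  Δ^2: 36
The second differences are constant, confirming degree 2.
Interpolating (Newton forward form) and evaluating at t = 10 gives P(10) = 204.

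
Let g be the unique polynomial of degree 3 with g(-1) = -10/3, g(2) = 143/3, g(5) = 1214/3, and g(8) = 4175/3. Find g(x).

g(x) = 2x^3 + 5x^2 + 6x - 1/3

Using the Lagrange interpolation formula with nodes -1, 2, 5, 8:
  L_0(x) = (x - 2)(x - 5)(x - 8) / -162
  L_1(x) = (x + 1)(x - 5)(x - 8) / 54
  L_2(x) = (x + 1)(x - 2)(x - 8) / -54
  L_3(x) = (x + 1)(x - 2)(x - 5) / 162
Then g(x) = -10/3·L_0(x) + 143/3·L_1(x) + 1214/3·L_2(x) + 4175/3·L_3(x).
Expanding and collecting terms gives g(x) = 2x^3 + 5x^2 + 6x - 1/3.
Check: g(5) = 1214/3. ✓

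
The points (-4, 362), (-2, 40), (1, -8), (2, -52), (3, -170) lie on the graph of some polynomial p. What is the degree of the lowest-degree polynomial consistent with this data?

3

Divided differences on the nodes -4, -2, 1, 2, 3:
  order 0: 362  40  -8  -52  -170
  order 1: -161  -16  -44  -118
  order 2: 29  -7  -37
  order 3: -6  -6
  order 4: 0
The order-3 divided differences are all -6 (nonzero) and every higher order vanishes, so the data lies on a polynomial of degree exactly 3.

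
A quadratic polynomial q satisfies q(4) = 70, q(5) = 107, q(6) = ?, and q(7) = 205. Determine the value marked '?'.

The 3 known points determine the degree-2 polynomial uniquely.
Write q(t) = at^2 + bt + c. Substituting each data point gives a linear system:
  16a + 4b + c = 70
  25a + 5b + c = 107
  49a + 7b + c = 205
Solving the system yields a = 4, b = 1, c = 2.
So q(t) = 4t² + t + 2.
Then q(6) = 152.

152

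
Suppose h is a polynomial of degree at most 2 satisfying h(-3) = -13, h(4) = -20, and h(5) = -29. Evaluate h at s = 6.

Write h(s) = as^2 + bs + c. Substituting each data point gives a linear system:
  9a - 3b + c = -13
  16a + 4b + c = -20
  25a + 5b + c = -29
Solving the system yields a = -1, b = 0, c = -4.
So h(s) = -s^2 - 4.
Then h(6) = -40.

-40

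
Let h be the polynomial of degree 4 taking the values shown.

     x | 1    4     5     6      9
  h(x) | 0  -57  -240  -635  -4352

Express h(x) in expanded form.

Write h(x) = ax^4 + bx^3 + cx^2 + dx + e. Substituting each data point gives a linear system:
  a + b + c + d + e = 0
  256a + 64b + 16c + 4d + e = -57
  625a + 125b + 25c + 5d + e = -240
  1296a + 216b + 36c + 6d + e = -635
  6561a + 729b + 81c + 9d + e = -4352
Solving the system yields a = -1, b = 3, c = 0, d = 3, e = -5.
So h(x) = -x^4 + 3x^3 + 3x - 5.
Check: h(6) = -635. ✓

h(x) = -x^4 + 3x^3 + 3x - 5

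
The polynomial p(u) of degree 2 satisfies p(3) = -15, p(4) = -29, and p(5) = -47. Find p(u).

p(u) = -2u^2 + 3

Using the Lagrange interpolation formula with nodes 3, 4, 5:
  L_0(u) = (u - 4)(u - 5) / 2
  L_1(u) = (u - 3)(u - 5) / -1
  L_2(u) = (u - 3)(u - 4) / 2
Then p(u) = -15·L_0(u) - 29·L_1(u) - 47·L_2(u).
Expanding and collecting terms gives p(u) = -2u^2 + 3.
Check: p(3) = -15. ✓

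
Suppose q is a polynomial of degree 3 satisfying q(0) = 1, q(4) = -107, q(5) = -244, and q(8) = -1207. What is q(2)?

-1

Using the Lagrange interpolation formula with nodes 0, 4, 5, 8:
  L_0(x) = (x - 4)(x - 5)(x - 8) / -160
  L_1(x) = x(x - 5)(x - 8) / 16
  L_2(x) = x(x - 4)(x - 8) / -15
  L_3(x) = x(x - 4)(x - 5) / 96
Then q(x) = 1·L_0(x) - 107·L_1(x) - 244·L_2(x) - 1207·L_3(x).
Expanding and collecting terms gives q(x) = -3x³ + 5x² + x + 1.
Evaluating at x = 2: q(2) = -1.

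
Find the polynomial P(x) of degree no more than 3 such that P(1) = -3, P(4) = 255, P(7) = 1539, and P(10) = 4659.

P(x) = 5x^3 - 3x^2 - 4x - 1

Write P(x) = ax^3 + bx^2 + cx + d. Substituting each data point gives a linear system:
  a + b + c + d = -3
  64a + 16b + 4c + d = 255
  343a + 49b + 7c + d = 1539
  1000a + 100b + 10c + d = 4659
Solving the system yields a = 5, b = -3, c = -4, d = -1.
So P(x) = 5x^3 - 3x^2 - 4x - 1.
Check: P(7) = 1539. ✓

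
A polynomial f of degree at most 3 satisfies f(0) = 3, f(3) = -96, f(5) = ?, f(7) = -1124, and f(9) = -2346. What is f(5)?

-422

The 4 known points determine the degree-3 polynomial uniquely.
Write f(s) = as^3 + bs^2 + cs + d. Substituting each data point gives a linear system:
  d = 3
  27a + 9b + 3c + d = -96
  343a + 49b + 7c + d = -1124
  729a + 81b + 9c + d = -2346
Solving the system yields a = -3, b = -2, c = 0, d = 3.
So f(s) = -3s³ - 2s² + 3.
Then f(5) = -422.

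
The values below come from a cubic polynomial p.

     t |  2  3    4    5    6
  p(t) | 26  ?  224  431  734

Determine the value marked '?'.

On equispaced nodes a degree-3 polynomial has vanishing fourth forward difference, so
  p(2) - 4·p(3) + 6·p(4) - 4·p(5) + p(6) = 0.
Substituting the known values and solving for p(3):
  -4·p(3) = -380
  p(3) = 95.

95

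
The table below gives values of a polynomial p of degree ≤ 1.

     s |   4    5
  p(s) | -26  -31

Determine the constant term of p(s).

Write p(s) = as + b. Substituting each data point gives a linear system:
  4a + b = -26
  5a + b = -31
Solving the system yields a = -5, b = -6.
So p(s) = -5s - 6.
The constant term is -6.

-6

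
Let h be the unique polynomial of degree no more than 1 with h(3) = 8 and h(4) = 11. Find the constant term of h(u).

-1

Write h(u) = au + b. Substituting each data point gives a linear system:
  3a + b = 8
  4a + b = 11
Solving the system yields a = 3, b = -1.
So h(u) = 3u - 1.
The constant term is -1.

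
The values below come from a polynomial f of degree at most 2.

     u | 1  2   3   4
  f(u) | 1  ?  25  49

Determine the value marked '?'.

On equispaced nodes a degree-2 polynomial has vanishing third forward difference, so
  - f(1) + 3·f(2) - 3·f(3) + f(4) = 0.
Substituting the known values and solving for f(2):
  3·f(2) = 27
  f(2) = 9.

9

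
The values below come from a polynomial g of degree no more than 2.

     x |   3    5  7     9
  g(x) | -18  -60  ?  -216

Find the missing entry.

On equispaced nodes a degree-2 polynomial has vanishing third forward difference, so
  - g(3) + 3·g(5) - 3·g(7) + g(9) = 0.
Substituting the known values and solving for g(7):
  -3·g(7) = 378
  g(7) = -126.

-126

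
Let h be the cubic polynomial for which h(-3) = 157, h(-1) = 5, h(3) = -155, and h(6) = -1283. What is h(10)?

-5979

Using the Lagrange interpolation formula with nodes -3, -1, 3, 6:
  L_0(s) = (s + 1)(s - 3)(s - 6) / -108
  L_1(s) = (s + 3)(s - 3)(s - 6) / 56
  L_2(s) = (s + 3)(s + 1)(s - 6) / -72
  L_3(s) = (s + 3)(s + 1)(s - 3) / 189
Then h(s) = 157·L_0(s) + 5·L_1(s) - 155·L_2(s) - 1283·L_3(s).
Expanding and collecting terms gives h(s) = -6s^3 + 2s + 1.
Evaluating at s = 10: h(10) = -5979.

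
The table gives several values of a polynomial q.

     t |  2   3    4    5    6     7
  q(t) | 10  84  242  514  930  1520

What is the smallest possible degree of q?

Forward differences of the values at t = 2, 3, 4, 5, 6, 7:
  q  : 10  84  242  514  930  1520
  Δ  : 74  158  272  416  590
  Δ^2: 84  114  144  174
  Δ^3: 30  30  30
  Δ^4: 0  0
  Δ^5: 0
The third differences are constant (30) and nonzero, while all higher differences vanish, so the minimal degree is 3.

3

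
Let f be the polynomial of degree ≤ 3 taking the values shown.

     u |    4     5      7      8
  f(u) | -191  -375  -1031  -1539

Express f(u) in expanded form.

f(u) = -3u^3 - u + 5

Write f(u) = au^3 + bu^2 + cu + d. Substituting each data point gives a linear system:
  64a + 16b + 4c + d = -191
  125a + 25b + 5c + d = -375
  343a + 49b + 7c + d = -1031
  512a + 64b + 8c + d = -1539
Solving the system yields a = -3, b = 0, c = -1, d = 5.
So f(u) = -3u³ - u + 5.
Check: f(8) = -1539. ✓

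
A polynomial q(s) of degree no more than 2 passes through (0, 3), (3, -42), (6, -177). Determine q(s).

Write q(s) = as^2 + bs + c. Substituting each data point gives a linear system:
  c = 3
  9a + 3b + c = -42
  36a + 6b + c = -177
Solving the system yields a = -5, b = 0, c = 3.
So q(s) = -5s² + 3.
Check: q(6) = -177. ✓

q(s) = -5s^2 + 3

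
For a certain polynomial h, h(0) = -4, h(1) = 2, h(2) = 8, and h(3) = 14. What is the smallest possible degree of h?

1

Forward differences of the values at x = 0, 1, 2, 3:
  h  : -4  2  8  14
  Δ  : 6  6  6
  Δ^2: 0  0
  Δ^3: 0
The first differences are constant (6) and nonzero, while all higher differences vanish, so the minimal degree is 1.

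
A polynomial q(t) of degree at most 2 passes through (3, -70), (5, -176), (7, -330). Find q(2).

-35

Forward differences of the values at t = 3, 5, 7:
  q  : -70  -176  -330
  Δ  : -106  -154
  Δ^2: -48
The second differences are constant, confirming degree 2.
Interpolating (Newton forward form) and evaluating at t = 2 gives q(2) = -35.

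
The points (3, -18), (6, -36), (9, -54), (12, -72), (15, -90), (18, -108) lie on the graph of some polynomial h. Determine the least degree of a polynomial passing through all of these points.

Forward differences of the values at x = 3, 6, 9, 12, 15, 18:
  h  : -18  -36  -54  -72  -90  -108
  Δ  : -18  -18  -18  -18  -18
  Δ^2: 0  0  0  0
  Δ^3: 0  0  0
  Δ^4: 0  0
  Δ^5: 0
The first differences are constant (-18) and nonzero, while all higher differences vanish, so the minimal degree is 1.

1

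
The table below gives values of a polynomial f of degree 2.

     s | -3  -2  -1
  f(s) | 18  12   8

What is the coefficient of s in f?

Write f(s) = as^2 + bs + c. Substituting each data point gives a linear system:
  9a - 3b + c = 18
  4a - 2b + c = 12
  a - b + c = 8
Solving the system yields a = 1, b = -1, c = 6.
So f(s) = s^2 - s + 6.
The coefficient of s is -1.

-1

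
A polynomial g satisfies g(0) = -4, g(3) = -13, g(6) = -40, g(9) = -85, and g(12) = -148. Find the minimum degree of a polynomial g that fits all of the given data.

2

Forward differences of the values at x = 0, 3, 6, 9, 12:
  g  : -4  -13  -40  -85  -148
  Δ  : -9  -27  -45  -63
  Δ^2: -18  -18  -18
  Δ^3: 0  0
  Δ^4: 0
The second differences are constant (-18) and nonzero, while all higher differences vanish, so the minimal degree is 2.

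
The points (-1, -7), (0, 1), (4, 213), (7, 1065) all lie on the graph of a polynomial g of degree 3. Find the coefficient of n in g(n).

5

Write g(n) = an^3 + bn^2 + cn + d. Substituting each data point gives a linear system:
  -a + b - c + d = -7
  d = 1
  64a + 16b + 4c + d = 213
  343a + 49b + 7c + d = 1065
Solving the system yields a = 3, b = 0, c = 5, d = 1.
So g(n) = 3n^3 + 5n + 1.
The coefficient of n is 5.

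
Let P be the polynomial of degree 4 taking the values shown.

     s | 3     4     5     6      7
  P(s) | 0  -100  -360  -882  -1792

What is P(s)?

Write P(s) = as^4 + bs^3 + cs^2 + ds + e. Substituting each data point gives a linear system:
  81a + 27b + 9c + 3d + e = 0
  256a + 64b + 16c + 4d + e = -100
  625a + 125b + 25c + 5d + e = -360
  1296a + 216b + 36c + 6d + e = -882
  2401a + 343b + 49c + 7d + e = -1792
Solving the system yields a = -1, b = 1, c = 5, d = 3, e = 0.
So P(s) = -s⁴ + s³ + 5s² + 3s.
Check: P(3) = 0. ✓

P(s) = -s^4 + s^3 + 5s^2 + 3s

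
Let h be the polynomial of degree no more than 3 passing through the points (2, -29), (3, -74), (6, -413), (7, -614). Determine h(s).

h(s) = -s^3 - 6s^2 + 4s - 5

Write h(s) = as^3 + bs^2 + cs + d. Substituting each data point gives a linear system:
  8a + 4b + 2c + d = -29
  27a + 9b + 3c + d = -74
  216a + 36b + 6c + d = -413
  343a + 49b + 7c + d = -614
Solving the system yields a = -1, b = -6, c = 4, d = -5.
So h(s) = -s³ - 6s² + 4s - 5.
Check: h(2) = -29. ✓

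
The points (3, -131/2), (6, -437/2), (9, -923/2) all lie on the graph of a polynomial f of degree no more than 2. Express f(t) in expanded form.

Using the Lagrange interpolation formula with nodes 3, 6, 9:
  L_0(t) = (t - 6)(t - 9) / 18
  L_1(t) = (t - 3)(t - 9) / -9
  L_2(t) = (t - 3)(t - 6) / 18
Then f(t) = -131/2·L_0(t) - 437/2·L_1(t) - 923/2·L_2(t).
Expanding and collecting terms gives f(t) = -5t^2 - 6t - 5/2.
Check: f(6) = -437/2. ✓

f(t) = -5t^2 - 6t - 5/2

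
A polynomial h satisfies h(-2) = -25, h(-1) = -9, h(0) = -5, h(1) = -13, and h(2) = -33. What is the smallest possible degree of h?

2

Forward differences of the values at u = -2, -1, 0, 1, 2:
  h  : -25  -9  -5  -13  -33
  Δ  : 16  4  -8  -20
  Δ^2: -12  -12  -12
  Δ^3: 0  0
  Δ^4: 0
The second differences are constant (-12) and nonzero, while all higher differences vanish, so the minimal degree is 2.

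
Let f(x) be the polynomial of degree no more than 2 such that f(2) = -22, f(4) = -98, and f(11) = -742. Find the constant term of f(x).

Write f(x) = ax^2 + bx + c. Substituting each data point gives a linear system:
  4a + 2b + c = -22
  16a + 4b + c = -98
  121a + 11b + c = -742
Solving the system yields a = -6, b = -2, c = 6.
So f(x) = -6x^2 - 2x + 6.
The constant term is 6.

6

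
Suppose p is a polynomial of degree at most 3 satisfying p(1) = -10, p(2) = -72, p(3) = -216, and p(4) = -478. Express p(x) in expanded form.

Write p(x) = ax^3 + bx^2 + cx + d. Substituting each data point gives a linear system:
  a + b + c + d = -10
  8a + 4b + 2c + d = -72
  27a + 9b + 3c + d = -216
  64a + 16b + 4c + d = -478
Solving the system yields a = -6, b = -5, c = -5, d = 6.
So p(x) = -6x^3 - 5x^2 - 5x + 6.
Check: p(4) = -478. ✓

p(x) = -6x^3 - 5x^2 - 5x + 6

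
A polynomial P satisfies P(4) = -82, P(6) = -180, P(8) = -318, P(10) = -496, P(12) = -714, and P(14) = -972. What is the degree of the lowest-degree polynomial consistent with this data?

Forward differences of the values at n = 4, 6, 8, 10, 12, 14:
  P  : -82  -180  -318  -496  -714  -972
  Δ  : -98  -138  -178  -218  -258
  Δ^2: -40  -40  -40  -40
  Δ^3: 0  0  0
  Δ^4: 0  0
  Δ^5: 0
The second differences are constant (-40) and nonzero, while all higher differences vanish, so the minimal degree is 2.

2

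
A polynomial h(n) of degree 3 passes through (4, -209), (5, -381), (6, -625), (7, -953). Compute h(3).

-97

Write h(n) = an^3 + bn^2 + cn + d. Substituting each data point gives a linear system:
  64a + 16b + 4c + d = -209
  125a + 25b + 5c + d = -381
  216a + 36b + 6c + d = -625
  343a + 49b + 7c + d = -953
Solving the system yields a = -2, b = -6, c = 4, d = -1.
So h(n) = -2n^3 - 6n^2 + 4n - 1.
Then h(3) = -97.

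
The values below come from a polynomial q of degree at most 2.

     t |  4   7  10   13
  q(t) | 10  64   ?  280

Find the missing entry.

154

On equispaced nodes a degree-2 polynomial has vanishing third forward difference, so
  - q(4) + 3·q(7) - 3·q(10) + q(13) = 0.
Substituting the known values and solving for q(10):
  -3·q(10) = -462
  q(10) = 154.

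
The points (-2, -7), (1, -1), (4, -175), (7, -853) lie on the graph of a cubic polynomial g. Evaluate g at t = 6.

-551

Using the Lagrange interpolation formula with nodes -2, 1, 4, 7:
  L_0(t) = (t - 1)(t - 4)(t - 7) / -162
  L_1(t) = (t + 2)(t - 4)(t - 7) / 54
  L_2(t) = (t + 2)(t - 1)(t - 7) / -54
  L_3(t) = (t + 2)(t - 1)(t - 4) / 162
Then g(t) = -7·L_0(t) - 1·L_1(t) - 175·L_2(t) - 853·L_3(t).
Expanding and collecting terms gives g(t) = -2t^3 - 4t^2 + 4t + 1.
Evaluating at t = 6: g(6) = -551.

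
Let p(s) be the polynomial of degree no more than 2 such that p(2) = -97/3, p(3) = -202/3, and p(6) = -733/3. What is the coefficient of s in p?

-5

Write p(s) = as^2 + bs + c. Substituting each data point gives a linear system:
  4a + 2b + c = -97/3
  9a + 3b + c = -202/3
  36a + 6b + c = -733/3
Solving the system yields a = -6, b = -5, c = 5/3.
So p(s) = -6s^2 - 5s + 5/3.
The coefficient of s is -5.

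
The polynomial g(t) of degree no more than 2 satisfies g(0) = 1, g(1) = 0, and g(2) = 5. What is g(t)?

g(t) = 3t^2 - 4t + 1

Using the Lagrange interpolation formula with nodes 0, 1, 2:
  L_0(t) = (t - 1)(t - 2) / 2
  L_1(t) = t(t - 2) / -1
  L_2(t) = t(t - 1) / 2
Then g(t) = 1·L_0(t) + 0·L_1(t) + 5·L_2(t).
Expanding and collecting terms gives g(t) = 3t^2 - 4t + 1.
Check: g(2) = 5. ✓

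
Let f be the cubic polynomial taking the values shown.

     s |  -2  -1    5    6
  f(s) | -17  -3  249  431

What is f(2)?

Write f(s) = as^3 + bs^2 + cs + d. Substituting each data point gives a linear system:
  -8a + 4b - 2c + d = -17
  -a + b - c + d = -3
  125a + 25b + 5c + d = 249
  216a + 36b + 6c + d = 431
Solving the system yields a = 2, b = 0, c = 0, d = -1.
So f(s) = 2s³ - 1.
Then f(2) = 15.

15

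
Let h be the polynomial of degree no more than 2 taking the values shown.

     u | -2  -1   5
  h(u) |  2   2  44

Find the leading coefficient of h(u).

Write h(u) = au^2 + bu + c. Substituting each data point gives a linear system:
  4a - 2b + c = 2
  a - b + c = 2
  25a + 5b + c = 44
Solving the system yields a = 1, b = 3, c = 4.
So h(u) = u^2 + 3u + 4.
The leading coefficient is 1.

1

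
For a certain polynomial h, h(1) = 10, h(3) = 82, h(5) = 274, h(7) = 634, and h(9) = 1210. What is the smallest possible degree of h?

3

Forward differences of the values at x = 1, 3, 5, 7, 9:
  h  : 10  82  274  634  1210
  Δ  : 72  192  360  576
  Δ^2: 120  168  216
  Δ^3: 48  48
  Δ^4: 0
The third differences are constant (48) and nonzero, while all higher differences vanish, so the minimal degree is 3.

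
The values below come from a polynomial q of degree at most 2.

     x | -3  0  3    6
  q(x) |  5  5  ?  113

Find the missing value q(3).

41

On equispaced nodes a degree-2 polynomial has vanishing third forward difference, so
  - q(-3) + 3·q(0) - 3·q(3) + q(6) = 0.
Substituting the known values and solving for q(3):
  -3·q(3) = -123
  q(3) = 41.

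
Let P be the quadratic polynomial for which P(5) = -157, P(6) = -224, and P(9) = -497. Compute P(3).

-59

Using the Lagrange interpolation formula with nodes 5, 6, 9:
  L_0(x) = (x - 6)(x - 9) / 4
  L_1(x) = (x - 5)(x - 9) / -3
  L_2(x) = (x - 5)(x - 6) / 12
Then P(x) = -157·L_0(x) - 224·L_1(x) - 497·L_2(x).
Expanding and collecting terms gives P(x) = -6x^2 - x - 2.
Evaluating at x = 3: P(3) = -59.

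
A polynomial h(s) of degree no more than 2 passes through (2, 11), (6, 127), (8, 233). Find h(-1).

Write h(s) = as^2 + bs + c. Substituting each data point gives a linear system:
  4a + 2b + c = 11
  36a + 6b + c = 127
  64a + 8b + c = 233
Solving the system yields a = 4, b = -3, c = 1.
So h(s) = 4s² - 3s + 1.
Then h(-1) = 8.

8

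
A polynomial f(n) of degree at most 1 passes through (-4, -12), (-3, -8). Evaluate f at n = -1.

Write f(n) = an + b. Substituting each data point gives a linear system:
  -4a + b = -12
  -3a + b = -8
Solving the system yields a = 4, b = 4.
So f(n) = 4n + 4.
Then f(-1) = 0.

0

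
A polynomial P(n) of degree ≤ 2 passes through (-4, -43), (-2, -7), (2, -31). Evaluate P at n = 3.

Using the Lagrange interpolation formula with nodes -4, -2, 2:
  L_0(n) = (n + 2)(n - 2) / 12
  L_1(n) = (n + 4)(n - 2) / -8
  L_2(n) = (n + 4)(n + 2) / 24
Then P(n) = -43·L_0(n) - 7·L_1(n) - 31·L_2(n).
Expanding and collecting terms gives P(n) = -4n^2 - 6n - 3.
Evaluating at n = 3: P(3) = -57.

-57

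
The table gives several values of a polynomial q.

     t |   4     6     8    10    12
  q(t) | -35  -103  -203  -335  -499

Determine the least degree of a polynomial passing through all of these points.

Forward differences of the values at t = 4, 6, 8, 10, 12:
  q  : -35  -103  -203  -335  -499
  Δ  : -68  -100  -132  -164
  Δ^2: -32  -32  -32
  Δ^3: 0  0
  Δ^4: 0
The second differences are constant (-32) and nonzero, while all higher differences vanish, so the minimal degree is 2.

2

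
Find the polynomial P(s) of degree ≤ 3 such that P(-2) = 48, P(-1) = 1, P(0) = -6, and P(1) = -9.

Write P(s) = as^3 + bs^2 + cs + d. Substituting each data point gives a linear system:
  -8a + 4b - 2c + d = 48
  -a + b - c + d = 1
  d = -6
  a + b + c + d = -9
Solving the system yields a = -6, b = 2, c = 1, d = -6.
So P(s) = -6s^3 + 2s^2 + s - 6.
Check: P(-2) = 48. ✓

P(s) = -6s^3 + 2s^2 + s - 6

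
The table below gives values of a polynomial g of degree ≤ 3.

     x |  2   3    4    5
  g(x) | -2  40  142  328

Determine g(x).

Using the Lagrange interpolation formula with nodes 2, 3, 4, 5:
  L_0(x) = (x - 3)(x - 4)(x - 5) / -6
  L_1(x) = (x - 2)(x - 4)(x - 5) / 2
  L_2(x) = (x - 2)(x - 3)(x - 5) / -2
  L_3(x) = (x - 2)(x - 3)(x - 4) / 6
Then g(x) = -2·L_0(x) + 40·L_1(x) + 142·L_2(x) + 328·L_3(x).
Expanding and collecting terms gives g(x) = 4x^3 - 6x^2 - 4x - 2.
Check: g(2) = -2. ✓

g(x) = 4x^3 - 6x^2 - 4x - 2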